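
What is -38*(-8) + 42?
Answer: 346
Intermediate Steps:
-38*(-8) + 42 = 304 + 42 = 346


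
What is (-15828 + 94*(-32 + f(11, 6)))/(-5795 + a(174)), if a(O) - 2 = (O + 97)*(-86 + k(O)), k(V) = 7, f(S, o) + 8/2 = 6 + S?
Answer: 8807/13601 ≈ 0.64753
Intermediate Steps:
f(S, o) = 2 + S (f(S, o) = -4 + (6 + S) = 2 + S)
a(O) = -7661 - 79*O (a(O) = 2 + (O + 97)*(-86 + 7) = 2 + (97 + O)*(-79) = 2 + (-7663 - 79*O) = -7661 - 79*O)
(-15828 + 94*(-32 + f(11, 6)))/(-5795 + a(174)) = (-15828 + 94*(-32 + (2 + 11)))/(-5795 + (-7661 - 79*174)) = (-15828 + 94*(-32 + 13))/(-5795 + (-7661 - 13746)) = (-15828 + 94*(-19))/(-5795 - 21407) = (-15828 - 1786)/(-27202) = -17614*(-1/27202) = 8807/13601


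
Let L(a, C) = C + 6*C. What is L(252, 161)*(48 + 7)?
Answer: 61985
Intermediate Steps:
L(a, C) = 7*C
L(252, 161)*(48 + 7) = (7*161)*(48 + 7) = 1127*55 = 61985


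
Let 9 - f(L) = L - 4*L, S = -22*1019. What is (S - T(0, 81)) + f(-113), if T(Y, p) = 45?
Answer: -22793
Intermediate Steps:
S = -22418
f(L) = 9 + 3*L (f(L) = 9 - (L - 4*L) = 9 - (-3)*L = 9 + 3*L)
(S - T(0, 81)) + f(-113) = (-22418 - 1*45) + (9 + 3*(-113)) = (-22418 - 45) + (9 - 339) = -22463 - 330 = -22793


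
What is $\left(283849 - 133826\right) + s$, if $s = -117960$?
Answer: $32063$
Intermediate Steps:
$\left(283849 - 133826\right) + s = \left(283849 - 133826\right) - 117960 = 150023 - 117960 = 32063$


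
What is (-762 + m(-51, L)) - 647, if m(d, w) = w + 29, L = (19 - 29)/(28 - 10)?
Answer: -12425/9 ≈ -1380.6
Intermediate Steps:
L = -5/9 (L = -10/18 = -10*1/18 = -5/9 ≈ -0.55556)
m(d, w) = 29 + w
(-762 + m(-51, L)) - 647 = (-762 + (29 - 5/9)) - 647 = (-762 + 256/9) - 647 = -6602/9 - 647 = -12425/9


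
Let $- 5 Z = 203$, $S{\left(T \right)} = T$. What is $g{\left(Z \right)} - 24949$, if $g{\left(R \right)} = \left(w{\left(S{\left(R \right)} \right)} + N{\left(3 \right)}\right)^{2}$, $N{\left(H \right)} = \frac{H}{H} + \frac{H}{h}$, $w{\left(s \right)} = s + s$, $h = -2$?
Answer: $- \frac{1827411}{100} \approx -18274.0$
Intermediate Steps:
$w{\left(s \right)} = 2 s$
$Z = - \frac{203}{5}$ ($Z = \left(- \frac{1}{5}\right) 203 = - \frac{203}{5} \approx -40.6$)
$N{\left(H \right)} = 1 - \frac{H}{2}$ ($N{\left(H \right)} = \frac{H}{H} + \frac{H}{-2} = 1 + H \left(- \frac{1}{2}\right) = 1 - \frac{H}{2}$)
$g{\left(R \right)} = \left(- \frac{1}{2} + 2 R\right)^{2}$ ($g{\left(R \right)} = \left(2 R + \left(1 - \frac{3}{2}\right)\right)^{2} = \left(2 R - \frac{1}{2}\right)^{2} = \left(- \frac{1}{2} + 2 R\right)^{2}$)
$g{\left(Z \right)} - 24949 = \frac{\left(-1 + 4 \left(- \frac{203}{5}\right)\right)^{2}}{4} - 24949 = \frac{\left(-1 - \frac{812}{5}\right)^{2}}{4} - 24949 = \frac{\left(- \frac{817}{5}\right)^{2}}{4} - 24949 = \frac{1}{4} \cdot \frac{667489}{25} - 24949 = \frac{667489}{100} - 24949 = - \frac{1827411}{100}$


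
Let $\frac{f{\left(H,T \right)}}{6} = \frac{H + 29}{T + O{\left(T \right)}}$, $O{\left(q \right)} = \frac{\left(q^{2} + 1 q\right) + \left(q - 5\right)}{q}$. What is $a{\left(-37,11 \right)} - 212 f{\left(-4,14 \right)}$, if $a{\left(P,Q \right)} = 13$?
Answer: $- \frac{87961}{83} \approx -1059.8$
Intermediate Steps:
$O{\left(q \right)} = \frac{-5 + q^{2} + 2 q}{q}$ ($O{\left(q \right)} = \frac{\left(q^{2} + q\right) + \left(q - 5\right)}{q} = \frac{\left(q + q^{2}\right) + \left(-5 + q\right)}{q} = \frac{-5 + q^{2} + 2 q}{q}$)
$f{\left(H,T \right)} = \frac{6 \left(29 + H\right)}{2 - \frac{5}{T} + 2 T}$ ($f{\left(H,T \right)} = 6 \frac{H + 29}{T + \left(2 + T - \frac{5}{T}\right)} = 6 \frac{29 + H}{2 - \frac{5}{T} + 2 T} = \frac{6 \left(29 + H\right)}{2 - \frac{5}{T} + 2 T}$)
$a{\left(-37,11 \right)} - 212 f{\left(-4,14 \right)} = 13 - 212 \cdot 6 \cdot 14 \frac{1}{-5 + 14^{2} + 14 \left(2 + 14\right)} \left(29 - 4\right) = 13 - 212 \cdot 6 \cdot 14 \frac{1}{-5 + 196 + 14 \cdot 16} \cdot 25 = 13 - 212 \cdot 6 \cdot 14 \frac{1}{-5 + 196 + 224} \cdot 25 = 13 - 212 \cdot 6 \cdot 14 \cdot \frac{1}{415} \cdot 25 = 13 - \frac{89040}{83} = - \frac{87961}{83}$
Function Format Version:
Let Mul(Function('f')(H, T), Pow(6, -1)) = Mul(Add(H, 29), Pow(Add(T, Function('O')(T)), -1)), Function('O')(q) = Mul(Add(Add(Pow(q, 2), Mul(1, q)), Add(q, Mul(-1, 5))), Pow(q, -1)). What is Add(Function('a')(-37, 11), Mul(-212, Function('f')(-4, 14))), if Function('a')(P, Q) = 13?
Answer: Rational(-87961, 83) ≈ -1059.8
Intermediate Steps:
Function('O')(q) = Mul(Pow(q, -1), Add(-5, Pow(q, 2), Mul(2, q))) (Function('O')(q) = Mul(Add(Add(Pow(q, 2), q), Add(q, -5)), Pow(q, -1)) = Mul(Add(Add(q, Pow(q, 2)), Add(-5, q)), Pow(q, -1)) = Mul(Add(-5, Pow(q, 2), Mul(2, q)), Pow(q, -1)) = Mul(Pow(q, -1), Add(-5, Pow(q, 2), Mul(2, q))))
Function('f')(H, T) = Mul(6, Pow(Add(2, Mul(-5, Pow(T, -1)), Mul(2, T)), -1), Add(29, H)) (Function('f')(H, T) = Mul(6, Mul(Add(H, 29), Pow(Add(T, Add(2, T, Mul(-5, Pow(T, -1)))), -1))) = Mul(6, Mul(Add(29, H), Pow(Add(2, Mul(-5, Pow(T, -1)), Mul(2, T)), -1))) = Mul(6, Mul(Pow(Add(2, Mul(-5, Pow(T, -1)), Mul(2, T)), -1), Add(29, H))) = Mul(6, Pow(Add(2, Mul(-5, Pow(T, -1)), Mul(2, T)), -1), Add(29, H)))
Add(Function('a')(-37, 11), Mul(-212, Function('f')(-4, 14))) = Add(13, Mul(-212, Mul(6, 14, Pow(Add(-5, Pow(14, 2), Mul(14, Add(2, 14))), -1), Add(29, -4)))) = Add(13, Mul(-212, Mul(6, 14, Pow(Add(-5, 196, Mul(14, 16)), -1), 25))) = Add(13, Mul(-212, Mul(6, 14, Pow(Add(-5, 196, 224), -1), 25))) = Add(13, Mul(-212, Mul(6, 14, Pow(415, -1), 25))) = Add(13, Mul(-212, Mul(6, 14, Rational(1, 415), 25))) = Add(13, Mul(-212, Rational(420, 83))) = Add(13, Rational(-89040, 83)) = Rational(-87961, 83)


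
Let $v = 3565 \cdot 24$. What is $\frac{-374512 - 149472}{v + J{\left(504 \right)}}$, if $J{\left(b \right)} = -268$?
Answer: $- \frac{130996}{21323} \approx -6.1434$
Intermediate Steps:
$v = 85560$
$\frac{-374512 - 149472}{v + J{\left(504 \right)}} = \frac{-374512 - 149472}{85560 - 268} = - \frac{523984}{85292} = \left(-523984\right) \frac{1}{85292} = - \frac{130996}{21323}$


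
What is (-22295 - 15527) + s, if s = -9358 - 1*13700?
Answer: -60880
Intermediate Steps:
s = -23058 (s = -9358 - 13700 = -23058)
(-22295 - 15527) + s = (-22295 - 15527) - 23058 = -37822 - 23058 = -60880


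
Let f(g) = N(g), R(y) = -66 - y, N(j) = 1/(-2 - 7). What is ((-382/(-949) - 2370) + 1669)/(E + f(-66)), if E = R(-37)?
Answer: 5983803/248638 ≈ 24.066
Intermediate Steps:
N(j) = -1/9 (N(j) = 1/(-9) = -1/9)
E = -29 (E = -66 - 1*(-37) = -66 + 37 = -29)
f(g) = -1/9
((-382/(-949) - 2370) + 1669)/(E + f(-66)) = ((-382/(-949) - 2370) + 1669)/(-29 - 1/9) = ((-382*(-1/949) - 2370) + 1669)/(-262/9) = ((382/949 - 2370) + 1669)*(-9/262) = (-2248748/949 + 1669)*(-9/262) = -664867/949*(-9/262) = 5983803/248638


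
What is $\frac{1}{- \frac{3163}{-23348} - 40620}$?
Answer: $- \frac{23348}{948392597} \approx -2.4618 \cdot 10^{-5}$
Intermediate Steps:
$\frac{1}{- \frac{3163}{-23348} - 40620} = \frac{1}{\left(-3163\right) \left(- \frac{1}{23348}\right) - 40620} = \frac{1}{\frac{3163}{23348} - 40620} = \frac{1}{- \frac{948392597}{23348}} = - \frac{23348}{948392597}$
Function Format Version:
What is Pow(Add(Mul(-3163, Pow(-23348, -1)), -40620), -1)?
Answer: Rational(-23348, 948392597) ≈ -2.4618e-5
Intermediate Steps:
Pow(Add(Mul(-3163, Pow(-23348, -1)), -40620), -1) = Pow(Add(Mul(-3163, Rational(-1, 23348)), -40620), -1) = Pow(Add(Rational(3163, 23348), -40620), -1) = Pow(Rational(-948392597, 23348), -1) = Rational(-23348, 948392597)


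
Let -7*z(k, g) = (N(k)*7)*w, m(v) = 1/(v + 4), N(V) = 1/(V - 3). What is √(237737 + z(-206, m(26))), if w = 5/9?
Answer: √93461310118/627 ≈ 487.58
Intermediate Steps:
w = 5/9 (w = 5*(⅑) = 5/9 ≈ 0.55556)
N(V) = 1/(-3 + V)
m(v) = 1/(4 + v)
z(k, g) = -5/(9*(-3 + k)) (z(k, g) = -7/(-3 + k)*5/(7*9) = -5/(9*(-3 + k)))
√(237737 + z(-206, m(26))) = √(237737 - 5/(-27 + 9*(-206))) = √(237737 - 5/(-27 - 1854)) = √(237737 - 5/(-1881)) = √(237737 - 5*(-1/1881)) = √(237737 + 5/1881) = √(447183302/1881) = √93461310118/627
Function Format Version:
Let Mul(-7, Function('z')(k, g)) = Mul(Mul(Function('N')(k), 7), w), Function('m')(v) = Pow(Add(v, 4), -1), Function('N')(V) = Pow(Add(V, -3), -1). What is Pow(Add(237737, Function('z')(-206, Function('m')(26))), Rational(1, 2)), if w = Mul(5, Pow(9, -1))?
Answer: Mul(Rational(1, 627), Pow(93461310118, Rational(1, 2))) ≈ 487.58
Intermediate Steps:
w = Rational(5, 9) (w = Mul(5, Rational(1, 9)) = Rational(5, 9) ≈ 0.55556)
Function('N')(V) = Pow(Add(-3, V), -1)
Function('m')(v) = Pow(Add(4, v), -1)
Function('z')(k, g) = Mul(Rational(-5, 9), Pow(Add(-3, k), -1)) (Function('z')(k, g) = Mul(Rational(-1, 7), Mul(Mul(Pow(Add(-3, k), -1), 7), Rational(5, 9))) = Mul(Rational(-1, 7), Mul(Mul(7, Pow(Add(-3, k), -1)), Rational(5, 9))) = Mul(Rational(-1, 7), Mul(Rational(35, 9), Pow(Add(-3, k), -1))) = Mul(Rational(-5, 9), Pow(Add(-3, k), -1)))
Pow(Add(237737, Function('z')(-206, Function('m')(26))), Rational(1, 2)) = Pow(Add(237737, Mul(-5, Pow(Add(-27, Mul(9, -206)), -1))), Rational(1, 2)) = Pow(Add(237737, Mul(-5, Pow(Add(-27, -1854), -1))), Rational(1, 2)) = Pow(Add(237737, Mul(-5, Pow(-1881, -1))), Rational(1, 2)) = Pow(Add(237737, Mul(-5, Rational(-1, 1881))), Rational(1, 2)) = Pow(Add(237737, Rational(5, 1881)), Rational(1, 2)) = Pow(Rational(447183302, 1881), Rational(1, 2)) = Mul(Rational(1, 627), Pow(93461310118, Rational(1, 2)))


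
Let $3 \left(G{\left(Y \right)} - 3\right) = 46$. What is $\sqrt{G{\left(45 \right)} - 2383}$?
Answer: $\frac{i \sqrt{21282}}{3} \approx 48.628 i$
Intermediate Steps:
$G{\left(Y \right)} = \frac{55}{3}$ ($G{\left(Y \right)} = 3 + \frac{1}{3} \cdot 46 = 3 + \frac{46}{3} = \frac{55}{3}$)
$\sqrt{G{\left(45 \right)} - 2383} = \sqrt{\frac{55}{3} - 2383} = \sqrt{- \frac{7094}{3}} = \frac{i \sqrt{21282}}{3}$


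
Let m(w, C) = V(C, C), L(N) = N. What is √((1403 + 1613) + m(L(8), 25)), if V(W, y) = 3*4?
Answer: 2*√757 ≈ 55.027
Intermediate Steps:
V(W, y) = 12
m(w, C) = 12
√((1403 + 1613) + m(L(8), 25)) = √((1403 + 1613) + 12) = √(3016 + 12) = √3028 = 2*√757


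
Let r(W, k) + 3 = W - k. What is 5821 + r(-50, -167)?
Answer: 5935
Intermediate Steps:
r(W, k) = -3 + W - k (r(W, k) = -3 + (W - k) = -3 + W - k)
5821 + r(-50, -167) = 5821 + (-3 - 50 - 1*(-167)) = 5821 + (-3 - 50 + 167) = 5821 + 114 = 5935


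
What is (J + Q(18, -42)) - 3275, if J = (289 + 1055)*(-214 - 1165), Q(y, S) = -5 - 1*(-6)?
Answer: -1856650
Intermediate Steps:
Q(y, S) = 1 (Q(y, S) = -5 + 6 = 1)
J = -1853376 (J = 1344*(-1379) = -1853376)
(J + Q(18, -42)) - 3275 = (-1853376 + 1) - 3275 = -1853375 - 3275 = -1856650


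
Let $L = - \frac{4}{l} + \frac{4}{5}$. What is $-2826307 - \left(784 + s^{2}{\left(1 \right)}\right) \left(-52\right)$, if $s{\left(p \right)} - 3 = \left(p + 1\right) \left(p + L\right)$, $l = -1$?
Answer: $- \frac{69361367}{25} \approx -2.7745 \cdot 10^{6}$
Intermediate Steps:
$L = \frac{24}{5}$ ($L = - \frac{4}{-1} + \frac{4}{5} = \left(-4\right) \left(-1\right) + 4 \cdot \frac{1}{5} = 4 + \frac{4}{5} = \frac{24}{5} \approx 4.8$)
$s{\left(p \right)} = 3 + \left(1 + p\right) \left(\frac{24}{5} + p\right)$ ($s{\left(p \right)} = 3 + \left(p + 1\right) \left(p + \frac{24}{5}\right) = 3 + \left(1 + p\right) \left(\frac{24}{5} + p\right)$)
$-2826307 - \left(784 + s^{2}{\left(1 \right)}\right) \left(-52\right) = -2826307 - \left(784 + \left(\frac{39}{5} + 1^{2} + \frac{29}{5} \cdot 1\right)^{2}\right) \left(-52\right) = -2826307 - \left(784 + \left(\frac{39}{5} + 1 + \frac{29}{5}\right)^{2}\right) \left(-52\right) = -2826307 - \left(784 + \left(\frac{73}{5}\right)^{2}\right) \left(-52\right) = -2826307 - \left(784 + \frac{5329}{25}\right) \left(-52\right) = -2826307 - \frac{24929}{25} \left(-52\right) = -2826307 - - \frac{1296308}{25} = -2826307 + \frac{1296308}{25} = - \frac{69361367}{25}$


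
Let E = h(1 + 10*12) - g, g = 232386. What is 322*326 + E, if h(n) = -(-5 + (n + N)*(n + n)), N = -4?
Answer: -155723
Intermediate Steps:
h(n) = 5 - 2*n*(-4 + n) (h(n) = -(-5 + (n - 4)*(n + n)) = -(-5 + (-4 + n)*(2*n)) = -(-5 + 2*n*(-4 + n)) = 5 - 2*n*(-4 + n))
E = -260695 (E = (5 - 2*(1 + 10*12)**2 + 8*(1 + 10*12)) - 1*232386 = (5 - 2*(1 + 120)**2 + 8*(1 + 120)) - 232386 = (5 - 2*121**2 + 8*121) - 232386 = (5 - 2*14641 + 968) - 232386 = (5 - 29282 + 968) - 232386 = -28309 - 232386 = -260695)
322*326 + E = 322*326 - 260695 = 104972 - 260695 = -155723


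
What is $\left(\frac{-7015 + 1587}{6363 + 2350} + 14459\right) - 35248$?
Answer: $- \frac{181139985}{8713} \approx -20790.0$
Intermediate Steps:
$\left(\frac{-7015 + 1587}{6363 + 2350} + 14459\right) - 35248 = \left(- \frac{5428}{8713} + 14459\right) - 35248 = \frac{125975839}{8713} - 35248 = - \frac{181139985}{8713}$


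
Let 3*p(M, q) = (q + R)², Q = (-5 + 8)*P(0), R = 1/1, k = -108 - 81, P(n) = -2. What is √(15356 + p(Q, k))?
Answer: 2*√61059/3 ≈ 164.73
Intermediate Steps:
k = -189
R = 1
Q = -6 (Q = (-5 + 8)*(-2) = 3*(-2) = -6)
p(M, q) = (1 + q)²/3 (p(M, q) = (q + 1)²/3 = (1 + q)²/3)
√(15356 + p(Q, k)) = √(15356 + (1 - 189)²/3) = √(15356 + (⅓)*(-188)²) = √(15356 + (⅓)*35344) = √(15356 + 35344/3) = √(81412/3) = 2*√61059/3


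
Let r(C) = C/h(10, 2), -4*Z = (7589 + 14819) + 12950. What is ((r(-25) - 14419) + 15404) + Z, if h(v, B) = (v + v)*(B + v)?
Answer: -377021/48 ≈ -7854.6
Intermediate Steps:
Z = -17679/2 (Z = -((7589 + 14819) + 12950)/4 = -(22408 + 12950)/4 = -¼*35358 = -17679/2 ≈ -8839.5)
h(v, B) = 2*v*(B + v) (h(v, B) = (2*v)*(B + v) = 2*v*(B + v))
r(C) = C/240 (r(C) = C/((2*10*(2 + 10))) = C/((2*10*12)) = C/240)
((r(-25) - 14419) + 15404) + Z = (((1/240)*(-25) - 14419) + 15404) - 17679/2 = ((-5/48 - 14419) + 15404) - 17679/2 = (-692117/48 + 15404) - 17679/2 = 47275/48 - 17679/2 = -377021/48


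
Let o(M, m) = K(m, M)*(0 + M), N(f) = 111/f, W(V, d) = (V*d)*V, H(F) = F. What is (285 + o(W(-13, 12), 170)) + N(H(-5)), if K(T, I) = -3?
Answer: -29106/5 ≈ -5821.2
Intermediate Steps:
W(V, d) = d*V**2
o(M, m) = -3*M (o(M, m) = -3*(0 + M) = -3*M)
(285 + o(W(-13, 12), 170)) + N(H(-5)) = (285 - 36*(-13)**2) + 111/(-5) = (285 - 36*169) + 111*(-1/5) = (285 - 3*2028) - 111/5 = (285 - 6084) - 111/5 = -5799 - 111/5 = -29106/5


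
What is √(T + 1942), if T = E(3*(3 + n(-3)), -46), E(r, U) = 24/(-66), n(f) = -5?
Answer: √234938/11 ≈ 44.064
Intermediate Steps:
E(r, U) = -4/11 (E(r, U) = 24*(-1/66) = -4/11)
T = -4/11 ≈ -0.36364
√(T + 1942) = √(-4/11 + 1942) = √(21358/11) = √234938/11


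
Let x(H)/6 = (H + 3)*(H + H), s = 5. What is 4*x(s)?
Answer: 1920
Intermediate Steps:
x(H) = 12*H*(3 + H) (x(H) = 6*((H + 3)*(H + H)) = 6*((3 + H)*(2*H)) = 6*(2*H*(3 + H)) = 12*H*(3 + H))
4*x(s) = 4*(12*5*(3 + 5)) = 4*(12*5*8) = 4*480 = 1920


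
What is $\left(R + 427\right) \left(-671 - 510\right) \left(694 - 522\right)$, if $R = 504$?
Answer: $-189115892$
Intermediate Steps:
$\left(R + 427\right) \left(-671 - 510\right) \left(694 - 522\right) = \left(504 + 427\right) \left(-671 - 510\right) \left(694 - 522\right) = 931 \left(-1181\right) 172 = \left(-1099511\right) 172 = -189115892$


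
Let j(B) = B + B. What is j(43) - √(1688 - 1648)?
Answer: 86 - 2*√10 ≈ 79.675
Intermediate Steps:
j(B) = 2*B
j(43) - √(1688 - 1648) = 2*43 - √(1688 - 1648) = 86 - √40 = 86 - 2*√10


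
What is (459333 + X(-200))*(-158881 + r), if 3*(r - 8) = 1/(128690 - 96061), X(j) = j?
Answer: -7140253382629550/97887 ≈ -7.2944e+10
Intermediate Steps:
r = 783097/97887 (r = 8 + 1/(3*(128690 - 96061)) = 8 + (⅓)/32629 = 8 + (⅓)*(1/32629) = 8 + 1/97887 = 783097/97887 ≈ 8.0000)
(459333 + X(-200))*(-158881 + r) = (459333 - 200)*(-158881 + 783097/97887) = 459133*(-15551601350/97887) = -7140253382629550/97887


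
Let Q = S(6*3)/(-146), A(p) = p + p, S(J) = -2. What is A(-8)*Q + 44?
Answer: 3196/73 ≈ 43.781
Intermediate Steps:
A(p) = 2*p
Q = 1/73 (Q = -2/(-146) = -2*(-1/146) = 1/73 ≈ 0.013699)
A(-8)*Q + 44 = (2*(-8))*(1/73) + 44 = -16*1/73 + 44 = -16/73 + 44 = 3196/73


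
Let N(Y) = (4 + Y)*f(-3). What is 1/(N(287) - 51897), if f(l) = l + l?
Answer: -1/53643 ≈ -1.8642e-5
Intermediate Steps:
f(l) = 2*l
N(Y) = -24 - 6*Y (N(Y) = (4 + Y)*(2*(-3)) = (4 + Y)*(-6) = -24 - 6*Y)
1/(N(287) - 51897) = 1/((-24 - 6*287) - 51897) = 1/((-24 - 1722) - 51897) = 1/(-1746 - 51897) = 1/(-53643) = -1/53643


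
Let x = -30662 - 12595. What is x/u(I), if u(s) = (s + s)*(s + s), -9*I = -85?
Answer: -3503817/28900 ≈ -121.24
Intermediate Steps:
I = 85/9 (I = -1/9*(-85) = 85/9 ≈ 9.4444)
u(s) = 4*s**2 (u(s) = (2*s)*(2*s) = 4*s**2)
x = -43257
x/u(I) = -43257/(4*(85/9)**2) = -43257/(4*(7225/81)) = -43257/28900/81 = -43257*81/28900 = -3503817/28900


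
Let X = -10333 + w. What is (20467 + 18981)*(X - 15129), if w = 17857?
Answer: -300002040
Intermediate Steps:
X = 7524 (X = -10333 + 17857 = 7524)
(20467 + 18981)*(X - 15129) = (20467 + 18981)*(7524 - 15129) = 39448*(-7605) = -300002040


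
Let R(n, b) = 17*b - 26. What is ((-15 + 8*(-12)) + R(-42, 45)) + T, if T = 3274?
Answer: 3902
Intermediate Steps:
R(n, b) = -26 + 17*b
((-15 + 8*(-12)) + R(-42, 45)) + T = ((-15 + 8*(-12)) + (-26 + 17*45)) + 3274 = ((-15 - 96) + (-26 + 765)) + 3274 = (-111 + 739) + 3274 = 628 + 3274 = 3902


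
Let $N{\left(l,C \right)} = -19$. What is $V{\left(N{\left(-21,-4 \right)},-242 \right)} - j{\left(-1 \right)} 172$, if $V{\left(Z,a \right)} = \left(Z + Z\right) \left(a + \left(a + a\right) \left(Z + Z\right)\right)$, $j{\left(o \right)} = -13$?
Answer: $-687464$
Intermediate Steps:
$V{\left(Z,a \right)} = 2 Z \left(a + 4 Z a\right)$ ($V{\left(Z,a \right)} = 2 Z \left(a + 2 a 2 Z\right) = 2 Z \left(a + 4 Z a\right)$)
$V{\left(N{\left(-21,-4 \right)},-242 \right)} - j{\left(-1 \right)} 172 = 2 \left(-19\right) \left(-242\right) \left(1 + 4 \left(-19\right)\right) - \left(-13\right) 172 = 2 \left(-19\right) \left(-242\right) \left(1 - 76\right) - -2236 = 2 \left(-19\right) \left(-242\right) \left(-75\right) + 2236 = -689700 + 2236 = -687464$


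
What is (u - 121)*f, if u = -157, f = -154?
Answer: 42812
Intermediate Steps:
(u - 121)*f = (-157 - 121)*(-154) = -278*(-154) = 42812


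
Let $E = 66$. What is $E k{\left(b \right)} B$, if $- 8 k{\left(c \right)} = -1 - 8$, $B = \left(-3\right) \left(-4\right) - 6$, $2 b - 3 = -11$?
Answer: $\frac{891}{2} \approx 445.5$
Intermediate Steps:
$b = -4$ ($b = \frac{3}{2} + \frac{1}{2} \left(-11\right) = \frac{3}{2} - \frac{11}{2} = -4$)
$B = 6$ ($B = 12 - 6 = 6$)
$k{\left(c \right)} = \frac{9}{8}$ ($k{\left(c \right)} = - \frac{-1 - 8}{8} = \left(- \frac{1}{8}\right) \left(-9\right) = \frac{9}{8}$)
$E k{\left(b \right)} B = 66 \cdot \frac{9}{8} \cdot 6 = \frac{297}{4} \cdot 6 = \frac{891}{2}$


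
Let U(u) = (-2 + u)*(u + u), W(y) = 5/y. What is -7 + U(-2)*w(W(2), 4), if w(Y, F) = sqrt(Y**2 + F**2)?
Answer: -7 + 8*sqrt(89) ≈ 68.472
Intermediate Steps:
U(u) = 2*u*(-2 + u) (U(u) = (-2 + u)*(2*u) = 2*u*(-2 + u))
w(Y, F) = sqrt(F**2 + Y**2)
-7 + U(-2)*w(W(2), 4) = -7 + (2*(-2)*(-2 - 2))*sqrt(4**2 + (5/2)**2) = -7 + (2*(-2)*(-4))*sqrt(16 + (5*(1/2))**2) = -7 + 16*sqrt(16 + (5/2)**2) = -7 + 16*sqrt(16 + 25/4) = -7 + 16*sqrt(89/4) = -7 + 16*(sqrt(89)/2) = -7 + 8*sqrt(89)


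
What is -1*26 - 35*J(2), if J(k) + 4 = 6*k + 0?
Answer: -306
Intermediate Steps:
J(k) = -4 + 6*k (J(k) = -4 + (6*k + 0) = -4 + 6*k)
-1*26 - 35*J(2) = -1*26 - 35*(-4 + 6*2) = -26 - 35*(-4 + 12) = -26 - 35*8 = -26 - 280 = -306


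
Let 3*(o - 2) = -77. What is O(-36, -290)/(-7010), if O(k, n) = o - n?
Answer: -799/21030 ≈ -0.037993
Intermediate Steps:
o = -71/3 (o = 2 + (1/3)*(-77) = 2 - 77/3 = -71/3 ≈ -23.667)
O(k, n) = -71/3 - n
O(-36, -290)/(-7010) = (-71/3 - 1*(-290))/(-7010) = (-71/3 + 290)*(-1/7010) = (799/3)*(-1/7010) = -799/21030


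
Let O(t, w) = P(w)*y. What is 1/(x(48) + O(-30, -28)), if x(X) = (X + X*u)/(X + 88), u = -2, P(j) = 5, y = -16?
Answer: -17/1366 ≈ -0.012445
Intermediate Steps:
O(t, w) = -80 (O(t, w) = 5*(-16) = -80)
x(X) = -X/(88 + X) (x(X) = (X + X*(-2))/(X + 88) = (X - 2*X)/(88 + X) = (-X)/(88 + X) = -X/(88 + X))
1/(x(48) + O(-30, -28)) = 1/(-1*48/(88 + 48) - 80) = 1/(-1*48/136 - 80) = 1/(-1*48*1/136 - 80) = 1/(-6/17 - 80) = 1/(-1366/17) = -17/1366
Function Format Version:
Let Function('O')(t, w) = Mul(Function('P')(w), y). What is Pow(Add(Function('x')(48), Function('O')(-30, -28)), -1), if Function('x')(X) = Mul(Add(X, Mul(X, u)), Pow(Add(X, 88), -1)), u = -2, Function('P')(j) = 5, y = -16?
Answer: Rational(-17, 1366) ≈ -0.012445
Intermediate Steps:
Function('O')(t, w) = -80 (Function('O')(t, w) = Mul(5, -16) = -80)
Function('x')(X) = Mul(-1, X, Pow(Add(88, X), -1)) (Function('x')(X) = Mul(Add(X, Mul(X, -2)), Pow(Add(X, 88), -1)) = Mul(Add(X, Mul(-2, X)), Pow(Add(88, X), -1)) = Mul(Mul(-1, X), Pow(Add(88, X), -1)) = Mul(-1, X, Pow(Add(88, X), -1)))
Pow(Add(Function('x')(48), Function('O')(-30, -28)), -1) = Pow(Add(Mul(-1, 48, Pow(Add(88, 48), -1)), -80), -1) = Pow(Add(Mul(-1, 48, Pow(136, -1)), -80), -1) = Pow(Add(Mul(-1, 48, Rational(1, 136)), -80), -1) = Pow(Add(Rational(-6, 17), -80), -1) = Pow(Rational(-1366, 17), -1) = Rational(-17, 1366)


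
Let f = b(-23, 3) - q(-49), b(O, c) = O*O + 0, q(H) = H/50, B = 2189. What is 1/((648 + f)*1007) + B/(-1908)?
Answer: -816555503/711735516 ≈ -1.1473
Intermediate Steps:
q(H) = H/50 (q(H) = H*(1/50) = H/50)
b(O, c) = O**2 (b(O, c) = O**2 + 0 = O**2)
f = 26499/50 (f = (-23)**2 - (-49)/50 = 529 - 1*(-49/50) = 529 + 49/50 = 26499/50 ≈ 529.98)
1/((648 + f)*1007) + B/(-1908) = 1/((648 + 26499/50)*1007) + 2189/(-1908) = (1/1007)/(58899/50) + 2189*(-1/1908) = (50/58899)*(1/1007) - 2189/1908 = 50/59311293 - 2189/1908 = -816555503/711735516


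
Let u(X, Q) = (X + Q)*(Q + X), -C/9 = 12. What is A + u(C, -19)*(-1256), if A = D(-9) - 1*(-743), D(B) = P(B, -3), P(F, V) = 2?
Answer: -20257279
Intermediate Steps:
C = -108 (C = -9*12 = -108)
D(B) = 2
A = 745 (A = 2 - 1*(-743) = 2 + 743 = 745)
u(X, Q) = (Q + X)² (u(X, Q) = (Q + X)*(Q + X) = (Q + X)²)
A + u(C, -19)*(-1256) = 745 + (-19 - 108)²*(-1256) = 745 + (-127)²*(-1256) = 745 + 16129*(-1256) = 745 - 20258024 = -20257279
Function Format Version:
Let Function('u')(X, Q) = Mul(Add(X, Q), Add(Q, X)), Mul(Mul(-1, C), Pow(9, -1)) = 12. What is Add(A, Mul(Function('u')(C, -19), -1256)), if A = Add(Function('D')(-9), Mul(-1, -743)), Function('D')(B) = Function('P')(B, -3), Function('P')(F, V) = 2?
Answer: -20257279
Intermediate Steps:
C = -108 (C = Mul(-9, 12) = -108)
Function('D')(B) = 2
A = 745 (A = Add(2, Mul(-1, -743)) = Add(2, 743) = 745)
Function('u')(X, Q) = Pow(Add(Q, X), 2) (Function('u')(X, Q) = Mul(Add(Q, X), Add(Q, X)) = Pow(Add(Q, X), 2))
Add(A, Mul(Function('u')(C, -19), -1256)) = Add(745, Mul(Pow(Add(-19, -108), 2), -1256)) = Add(745, Mul(Pow(-127, 2), -1256)) = Add(745, Mul(16129, -1256)) = Add(745, -20258024) = -20257279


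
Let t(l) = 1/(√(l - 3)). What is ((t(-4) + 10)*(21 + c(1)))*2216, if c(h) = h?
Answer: 487520 - 48752*I*√7/7 ≈ 4.8752e+5 - 18427.0*I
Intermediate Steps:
t(l) = (-3 + l)^(-½) (t(l) = 1/(√(-3 + l)) = (-3 + l)^(-½))
((t(-4) + 10)*(21 + c(1)))*2216 = (((-3 - 4)^(-½) + 10)*(21 + 1))*2216 = (((-7)^(-½) + 10)*22)*2216 = ((-I*√7/7 + 10)*22)*2216 = ((10 - I*√7/7)*22)*2216 = (220 - 22*I*√7/7)*2216 = 487520 - 48752*I*√7/7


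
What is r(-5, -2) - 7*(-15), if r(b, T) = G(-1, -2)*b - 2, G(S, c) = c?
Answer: 113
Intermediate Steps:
r(b, T) = -2 - 2*b (r(b, T) = -2*b - 2 = -2 - 2*b)
r(-5, -2) - 7*(-15) = (-2 - 2*(-5)) - 7*(-15) = (-2 + 10) + 105 = 8 + 105 = 113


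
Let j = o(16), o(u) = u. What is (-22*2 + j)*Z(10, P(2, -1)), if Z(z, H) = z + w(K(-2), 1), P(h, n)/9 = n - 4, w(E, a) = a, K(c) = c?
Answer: -308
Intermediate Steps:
P(h, n) = -36 + 9*n (P(h, n) = 9*(n - 4) = 9*(-4 + n) = -36 + 9*n)
Z(z, H) = 1 + z (Z(z, H) = z + 1 = 1 + z)
j = 16
(-22*2 + j)*Z(10, P(2, -1)) = (-22*2 + 16)*(1 + 10) = (-44 + 16)*11 = -28*11 = -308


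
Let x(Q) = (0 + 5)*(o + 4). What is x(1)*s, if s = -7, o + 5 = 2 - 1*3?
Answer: 70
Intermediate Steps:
o = -6 (o = -5 + (2 - 1*3) = -5 + (2 - 3) = -5 - 1 = -6)
x(Q) = -10 (x(Q) = (0 + 5)*(-6 + 4) = 5*(-2) = -10)
x(1)*s = -10*(-7) = 70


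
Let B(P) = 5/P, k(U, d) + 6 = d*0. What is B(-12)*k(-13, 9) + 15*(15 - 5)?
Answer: 305/2 ≈ 152.50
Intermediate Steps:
k(U, d) = -6 (k(U, d) = -6 + d*0 = -6 + 0 = -6)
B(-12)*k(-13, 9) + 15*(15 - 5) = (5/(-12))*(-6) + 15*(15 - 5) = (5*(-1/12))*(-6) + 15*10 = -5/12*(-6) + 150 = 5/2 + 150 = 305/2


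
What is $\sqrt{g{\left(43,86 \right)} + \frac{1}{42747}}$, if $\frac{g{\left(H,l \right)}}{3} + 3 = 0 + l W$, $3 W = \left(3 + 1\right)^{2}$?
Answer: $\frac{5 \sqrt{99917094282}}{42747} \approx 36.973$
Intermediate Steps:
$W = \frac{16}{3}$ ($W = \frac{\left(3 + 1\right)^{2}}{3} = \frac{4^{2}}{3} = \frac{1}{3} \cdot 16 = \frac{16}{3} \approx 5.3333$)
$g{\left(H,l \right)} = -9 + 16 l$ ($g{\left(H,l \right)} = -9 + 3 \left(0 + l \frac{16}{3}\right) = -9 + 3 \left(0 + \frac{16 l}{3}\right) = -9 + 3 \frac{16 l}{3} = -9 + 16 l$)
$\sqrt{g{\left(43,86 \right)} + \frac{1}{42747}} = \sqrt{\left(-9 + 16 \cdot 86\right) + \frac{1}{42747}} = \sqrt{\left(-9 + 1376\right) + \frac{1}{42747}} = \sqrt{1367 + \frac{1}{42747}} = \sqrt{\frac{58435150}{42747}} = \frac{5 \sqrt{99917094282}}{42747}$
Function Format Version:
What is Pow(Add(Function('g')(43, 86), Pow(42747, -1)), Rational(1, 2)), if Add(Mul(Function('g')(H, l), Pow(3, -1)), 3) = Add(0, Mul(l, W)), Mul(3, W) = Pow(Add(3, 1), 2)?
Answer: Mul(Rational(5, 42747), Pow(99917094282, Rational(1, 2))) ≈ 36.973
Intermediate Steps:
W = Rational(16, 3) (W = Mul(Rational(1, 3), Pow(Add(3, 1), 2)) = Mul(Rational(1, 3), Pow(4, 2)) = Mul(Rational(1, 3), 16) = Rational(16, 3) ≈ 5.3333)
Function('g')(H, l) = Add(-9, Mul(16, l)) (Function('g')(H, l) = Add(-9, Mul(3, Add(0, Mul(l, Rational(16, 3))))) = Add(-9, Mul(3, Add(0, Mul(Rational(16, 3), l)))) = Add(-9, Mul(3, Mul(Rational(16, 3), l))) = Add(-9, Mul(16, l)))
Pow(Add(Function('g')(43, 86), Pow(42747, -1)), Rational(1, 2)) = Pow(Add(Add(-9, Mul(16, 86)), Pow(42747, -1)), Rational(1, 2)) = Pow(Add(Add(-9, 1376), Rational(1, 42747)), Rational(1, 2)) = Pow(Add(1367, Rational(1, 42747)), Rational(1, 2)) = Pow(Rational(58435150, 42747), Rational(1, 2)) = Mul(Rational(5, 42747), Pow(99917094282, Rational(1, 2)))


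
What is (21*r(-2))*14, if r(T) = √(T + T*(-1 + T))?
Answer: 588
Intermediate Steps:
(21*r(-2))*14 = (21*√((-2)²))*14 = (21*√4)*14 = (21*2)*14 = 42*14 = 588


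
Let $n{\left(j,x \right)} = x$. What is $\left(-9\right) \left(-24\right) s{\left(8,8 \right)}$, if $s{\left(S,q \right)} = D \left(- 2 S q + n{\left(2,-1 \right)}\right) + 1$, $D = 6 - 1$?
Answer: $-139104$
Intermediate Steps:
$D = 5$
$s{\left(S,q \right)} = -4 - 10 S q$ ($s{\left(S,q \right)} = 5 \left(- 2 S q - 1\right) + 1 = 5 \left(-1 - 2 S q\right) + 1 = \left(-5 - 10 S q\right) + 1 = -4 - 10 S q$)
$\left(-9\right) \left(-24\right) s{\left(8,8 \right)} = \left(-9\right) \left(-24\right) \left(-4 - 80 \cdot 8\right) = 216 \left(-4 - 640\right) = 216 \left(-644\right) = -139104$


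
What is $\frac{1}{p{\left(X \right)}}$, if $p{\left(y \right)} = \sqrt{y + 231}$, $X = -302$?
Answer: $- \frac{i \sqrt{71}}{71} \approx - 0.11868 i$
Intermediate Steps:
$p{\left(y \right)} = \sqrt{231 + y}$
$\frac{1}{p{\left(X \right)}} = \frac{1}{\sqrt{231 - 302}} = \frac{1}{\sqrt{-71}} = \frac{1}{i \sqrt{71}} = - \frac{i \sqrt{71}}{71}$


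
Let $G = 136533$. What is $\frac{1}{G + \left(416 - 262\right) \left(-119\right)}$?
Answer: $\frac{1}{118207} \approx 8.4597 \cdot 10^{-6}$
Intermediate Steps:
$\frac{1}{G + \left(416 - 262\right) \left(-119\right)} = \frac{1}{136533 + \left(416 - 262\right) \left(-119\right)} = \frac{1}{136533 + 154 \left(-119\right)} = \frac{1}{136533 - 18326} = \frac{1}{118207}$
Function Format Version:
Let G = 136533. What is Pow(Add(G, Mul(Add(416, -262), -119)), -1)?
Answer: Rational(1, 118207) ≈ 8.4597e-6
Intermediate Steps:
Pow(Add(G, Mul(Add(416, -262), -119)), -1) = Pow(Add(136533, Mul(Add(416, -262), -119)), -1) = Pow(Add(136533, Mul(154, -119)), -1) = Pow(Add(136533, -18326), -1) = Pow(118207, -1) = Rational(1, 118207)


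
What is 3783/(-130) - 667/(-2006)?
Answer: -144269/5015 ≈ -28.767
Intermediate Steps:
3783/(-130) - 667/(-2006) = 3783*(-1/130) - 667*(-1/2006) = -291/10 + 667/2006 = -144269/5015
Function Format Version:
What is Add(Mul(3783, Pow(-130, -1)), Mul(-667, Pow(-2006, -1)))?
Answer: Rational(-144269, 5015) ≈ -28.767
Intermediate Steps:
Add(Mul(3783, Pow(-130, -1)), Mul(-667, Pow(-2006, -1))) = Add(Mul(3783, Rational(-1, 130)), Mul(-667, Rational(-1, 2006))) = Add(Rational(-291, 10), Rational(667, 2006)) = Rational(-144269, 5015)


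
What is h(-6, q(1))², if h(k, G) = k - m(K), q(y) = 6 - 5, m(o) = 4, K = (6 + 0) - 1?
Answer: 100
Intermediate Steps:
K = 5 (K = 6 - 1 = 5)
q(y) = 1
h(k, G) = -4 + k (h(k, G) = k - 1*4 = k - 4 = -4 + k)
h(-6, q(1))² = (-4 - 6)² = (-10)² = 100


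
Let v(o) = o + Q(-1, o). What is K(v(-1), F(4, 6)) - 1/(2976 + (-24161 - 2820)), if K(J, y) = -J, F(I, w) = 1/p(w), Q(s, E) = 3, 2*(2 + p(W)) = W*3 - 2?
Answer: -48009/24005 ≈ -2.0000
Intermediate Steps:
p(W) = -3 + 3*W/2 (p(W) = -2 + (W*3 - 2)/2 = -2 + (3*W - 2)/2 = -2 + (-2 + 3*W)/2 = -2 + (-1 + 3*W/2) = -3 + 3*W/2)
F(I, w) = 1/(-3 + 3*w/2)
v(o) = 3 + o (v(o) = o + 3 = 3 + o)
K(v(-1), F(4, 6)) - 1/(2976 + (-24161 - 2820)) = -(3 - 1) - 1/(2976 + (-24161 - 2820)) = -1*2 - 1/(2976 - 26981) = -2 - 1/(-24005) = -2 - 1*(-1/24005) = -2 + 1/24005 = -48009/24005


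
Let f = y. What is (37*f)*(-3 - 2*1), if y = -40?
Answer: 7400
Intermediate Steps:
f = -40
(37*f)*(-3 - 2*1) = (37*(-40))*(-3 - 2*1) = -1480*(-3 - 2) = -1480*(-5) = 7400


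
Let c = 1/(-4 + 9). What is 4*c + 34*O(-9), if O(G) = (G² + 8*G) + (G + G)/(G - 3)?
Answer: 1789/5 ≈ 357.80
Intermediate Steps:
c = ⅕ (c = 1/5 = ⅕ ≈ 0.20000)
O(G) = G² + 8*G + 2*G/(-3 + G) (O(G) = (G² + 8*G) + (2*G)/(-3 + G) = (G² + 8*G) + 2*G/(-3 + G) = G² + 8*G + 2*G/(-3 + G))
4*c + 34*O(-9) = 4*(⅕) + 34*(-9*(-22 + (-9)² + 5*(-9))/(-3 - 9)) = ⅘ + 34*(-9*(-22 + 81 - 45)/(-12)) = ⅘ + 34*(-9*(-1/12)*14) = ⅘ + 34*(21/2) = ⅘ + 357 = 1789/5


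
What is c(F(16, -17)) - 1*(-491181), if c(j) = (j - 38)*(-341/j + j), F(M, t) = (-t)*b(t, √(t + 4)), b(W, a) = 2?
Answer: 8348447/17 ≈ 4.9109e+5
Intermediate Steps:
F(M, t) = -2*t (F(M, t) = -t*2 = -2*t)
c(j) = (-38 + j)*(j - 341/j)
c(F(16, -17)) - 1*(-491181) = (-341 + (-2*(-17))² - (-76)*(-17) + 12958/((-2*(-17)))) - 1*(-491181) = (-341 + 34² - 38*34 + 12958/34) + 491181 = (-341 + 1156 - 1292 + 12958*(1/34)) + 491181 = (-341 + 1156 - 1292 + 6479/17) + 491181 = -1630/17 + 491181 = 8348447/17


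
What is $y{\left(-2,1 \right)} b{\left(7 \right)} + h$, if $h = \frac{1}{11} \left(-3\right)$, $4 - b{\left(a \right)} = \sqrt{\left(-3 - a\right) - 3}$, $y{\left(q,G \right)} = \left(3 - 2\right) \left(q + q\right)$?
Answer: $- \frac{179}{11} + 4 i \sqrt{13} \approx -16.273 + 14.422 i$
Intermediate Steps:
$y{\left(q,G \right)} = 2 q$ ($y{\left(q,G \right)} = 1 \cdot 2 q = 2 q$)
$b{\left(a \right)} = 4 - \sqrt{-6 - a}$ ($b{\left(a \right)} = 4 - \sqrt{\left(-3 - a\right) - 3} = 4 - \sqrt{-6 - a}$)
$h = - \frac{3}{11}$ ($h = \frac{1}{11} \left(-3\right) = - \frac{3}{11} \approx -0.27273$)
$y{\left(-2,1 \right)} b{\left(7 \right)} + h = 2 \left(-2\right) \left(4 - \sqrt{-6 - 7}\right) - \frac{3}{11} = - 4 \left(4 - \sqrt{-6 - 7}\right) - \frac{3}{11} = - 4 \left(4 - \sqrt{-13}\right) - \frac{3}{11} = - 4 \left(4 - i \sqrt{13}\right) - \frac{3}{11} = \left(-16 + 4 i \sqrt{13}\right) - \frac{3}{11} = - \frac{179}{11} + 4 i \sqrt{13}$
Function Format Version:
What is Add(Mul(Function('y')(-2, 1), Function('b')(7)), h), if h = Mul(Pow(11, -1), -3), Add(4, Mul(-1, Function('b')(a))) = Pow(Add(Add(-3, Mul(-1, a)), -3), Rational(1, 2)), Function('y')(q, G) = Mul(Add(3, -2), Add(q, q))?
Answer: Add(Rational(-179, 11), Mul(4, I, Pow(13, Rational(1, 2)))) ≈ Add(-16.273, Mul(14.422, I))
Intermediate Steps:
Function('y')(q, G) = Mul(2, q) (Function('y')(q, G) = Mul(1, Mul(2, q)) = Mul(2, q))
Function('b')(a) = Add(4, Mul(-1, Pow(Add(-6, Mul(-1, a)), Rational(1, 2)))) (Function('b')(a) = Add(4, Mul(-1, Pow(Add(Add(-3, Mul(-1, a)), -3), Rational(1, 2)))) = Add(4, Mul(-1, Pow(Add(-6, Mul(-1, a)), Rational(1, 2)))))
h = Rational(-3, 11) (h = Mul(Rational(1, 11), -3) = Rational(-3, 11) ≈ -0.27273)
Add(Mul(Function('y')(-2, 1), Function('b')(7)), h) = Add(Mul(Mul(2, -2), Add(4, Mul(-1, Pow(Add(-6, Mul(-1, 7)), Rational(1, 2))))), Rational(-3, 11)) = Add(Mul(-4, Add(4, Mul(-1, Pow(Add(-6, -7), Rational(1, 2))))), Rational(-3, 11)) = Add(Mul(-4, Add(4, Mul(-1, Pow(-13, Rational(1, 2))))), Rational(-3, 11)) = Add(Mul(-4, Add(4, Mul(-1, Mul(I, Pow(13, Rational(1, 2)))))), Rational(-3, 11)) = Add(Mul(-4, Add(4, Mul(-1, I, Pow(13, Rational(1, 2))))), Rational(-3, 11)) = Add(Add(-16, Mul(4, I, Pow(13, Rational(1, 2)))), Rational(-3, 11)) = Add(Rational(-179, 11), Mul(4, I, Pow(13, Rational(1, 2))))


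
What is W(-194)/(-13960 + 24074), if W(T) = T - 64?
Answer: -129/5057 ≈ -0.025509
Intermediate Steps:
W(T) = -64 + T
W(-194)/(-13960 + 24074) = (-64 - 194)/(-13960 + 24074) = -258/10114 = -258*1/10114 = -129/5057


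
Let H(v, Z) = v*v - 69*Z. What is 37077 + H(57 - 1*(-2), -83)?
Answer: 46285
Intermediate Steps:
H(v, Z) = v² - 69*Z
37077 + H(57 - 1*(-2), -83) = 37077 + ((57 - 1*(-2))² - 69*(-83)) = 37077 + ((57 + 2)² + 5727) = 37077 + (59² + 5727) = 37077 + (3481 + 5727) = 37077 + 9208 = 46285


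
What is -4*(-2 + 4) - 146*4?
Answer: -592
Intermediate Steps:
-4*(-2 + 4) - 146*4 = -4*2 - 584 = -8 - 584 = -592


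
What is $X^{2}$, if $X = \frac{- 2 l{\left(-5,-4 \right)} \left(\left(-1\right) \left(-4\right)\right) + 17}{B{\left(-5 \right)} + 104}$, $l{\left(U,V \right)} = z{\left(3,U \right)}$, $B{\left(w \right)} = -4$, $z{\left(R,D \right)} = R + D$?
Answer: $\frac{1089}{10000} \approx 0.1089$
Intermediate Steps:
$z{\left(R,D \right)} = D + R$
$l{\left(U,V \right)} = 3 + U$ ($l{\left(U,V \right)} = U + 3 = 3 + U$)
$X = \frac{33}{100}$ ($X = \frac{- 2 \left(3 - 5\right) \left(\left(-1\right) \left(-4\right)\right) + 17}{-4 + 104} = \frac{\left(-2\right) \left(-2\right) 4 + 17}{100} = \left(4 \cdot 4 + 17\right) \frac{1}{100} = \left(16 + 17\right) \frac{1}{100} = 33 \cdot \frac{1}{100} = \frac{33}{100} \approx 0.33$)
$X^{2} = \left(\frac{33}{100}\right)^{2} = \frac{1089}{10000}$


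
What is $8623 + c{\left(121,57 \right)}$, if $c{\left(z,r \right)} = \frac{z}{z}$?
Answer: $8624$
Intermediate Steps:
$c{\left(z,r \right)} = 1$
$8623 + c{\left(121,57 \right)} = 8623 + 1 = 8624$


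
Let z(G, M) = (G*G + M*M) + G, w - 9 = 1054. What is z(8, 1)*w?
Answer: 77599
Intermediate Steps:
w = 1063 (w = 9 + 1054 = 1063)
z(G, M) = G + G² + M² (z(G, M) = (G² + M²) + G = G + G² + M²)
z(8, 1)*w = (8 + 8² + 1²)*1063 = (8 + 64 + 1)*1063 = 73*1063 = 77599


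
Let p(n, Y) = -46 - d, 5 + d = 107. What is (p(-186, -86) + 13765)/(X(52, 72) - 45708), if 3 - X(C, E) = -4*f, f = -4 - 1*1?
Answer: -13617/45725 ≈ -0.29780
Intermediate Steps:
d = 102 (d = -5 + 107 = 102)
f = -5 (f = -4 - 1 = -5)
p(n, Y) = -148 (p(n, Y) = -46 - 1*102 = -46 - 102 = -148)
X(C, E) = -17 (X(C, E) = 3 - (-4)*(-5) = 3 - 1*20 = 3 - 20 = -17)
(p(-186, -86) + 13765)/(X(52, 72) - 45708) = (-148 + 13765)/(-17 - 45708) = 13617/(-45725) = 13617*(-1/45725) = -13617/45725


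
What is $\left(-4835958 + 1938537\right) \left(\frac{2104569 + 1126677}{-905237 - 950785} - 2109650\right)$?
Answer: $\frac{1890837649488515811}{309337} \approx 6.1126 \cdot 10^{12}$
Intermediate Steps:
$\left(-4835958 + 1938537\right) \left(\frac{2104569 + 1126677}{-905237 - 950785} - 2109650\right) = - 2897421 \left(\frac{3231246}{-1856022} - 2109650\right) = - 2897421 \left(3231246 \left(- \frac{1}{1856022}\right) - 2109650\right) = - 2897421 \left(- \frac{538541}{309337} - 2109650\right) = \left(-2897421\right) \left(- \frac{652593340591}{309337}\right) = \frac{1890837649488515811}{309337}$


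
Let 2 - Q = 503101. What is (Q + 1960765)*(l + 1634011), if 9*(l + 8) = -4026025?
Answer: 15567875795332/9 ≈ 1.7298e+12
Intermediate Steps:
l = -4026097/9 (l = -8 + (⅑)*(-4026025) = -8 - 4026025/9 = -4026097/9 ≈ -4.4734e+5)
Q = -503099 (Q = 2 - 1*503101 = 2 - 503101 = -503099)
(Q + 1960765)*(l + 1634011) = (-503099 + 1960765)*(-4026097/9 + 1634011) = 1457666*(10680002/9) = 15567875795332/9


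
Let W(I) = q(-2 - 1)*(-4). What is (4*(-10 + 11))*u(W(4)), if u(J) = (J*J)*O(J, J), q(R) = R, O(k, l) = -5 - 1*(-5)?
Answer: 0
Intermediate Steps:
O(k, l) = 0 (O(k, l) = -5 + 5 = 0)
W(I) = 12 (W(I) = (-2 - 1)*(-4) = -3*(-4) = 12)
u(J) = 0 (u(J) = (J*J)*0 = J**2*0 = 0)
(4*(-10 + 11))*u(W(4)) = (4*(-10 + 11))*0 = (4*1)*0 = 4*0 = 0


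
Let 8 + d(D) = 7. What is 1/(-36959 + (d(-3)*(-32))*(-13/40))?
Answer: -5/184847 ≈ -2.7049e-5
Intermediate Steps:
d(D) = -1 (d(D) = -8 + 7 = -1)
1/(-36959 + (d(-3)*(-32))*(-13/40)) = 1/(-36959 + (-1*(-32))*(-13/40)) = 1/(-36959 + 32*(-13*1/40)) = 1/(-36959 + 32*(-13/40)) = 1/(-36959 - 52/5) = 1/(-184847/5) = -5/184847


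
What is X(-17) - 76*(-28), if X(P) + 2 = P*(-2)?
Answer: 2160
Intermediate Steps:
X(P) = -2 - 2*P (X(P) = -2 + P*(-2) = -2 - 2*P)
X(-17) - 76*(-28) = (-2 - 2*(-17)) - 76*(-28) = (-2 + 34) + 2128 = 32 + 2128 = 2160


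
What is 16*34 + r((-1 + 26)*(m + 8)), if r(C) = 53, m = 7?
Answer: 597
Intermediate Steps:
16*34 + r((-1 + 26)*(m + 8)) = 16*34 + 53 = 544 + 53 = 597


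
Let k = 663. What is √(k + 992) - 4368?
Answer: -4368 + √1655 ≈ -4327.3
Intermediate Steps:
√(k + 992) - 4368 = √(663 + 992) - 4368 = √1655 - 4368 = -4368 + √1655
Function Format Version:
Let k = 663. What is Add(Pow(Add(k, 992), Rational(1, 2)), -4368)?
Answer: Add(-4368, Pow(1655, Rational(1, 2))) ≈ -4327.3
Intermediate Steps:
Add(Pow(Add(k, 992), Rational(1, 2)), -4368) = Add(Pow(Add(663, 992), Rational(1, 2)), -4368) = Add(Pow(1655, Rational(1, 2)), -4368) = Add(-4368, Pow(1655, Rational(1, 2)))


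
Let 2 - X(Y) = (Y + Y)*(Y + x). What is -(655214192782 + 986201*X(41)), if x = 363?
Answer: -622545298456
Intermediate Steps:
X(Y) = 2 - 2*Y*(363 + Y) (X(Y) = 2 - (Y + Y)*(Y + 363) = 2 - 2*Y*(363 + Y))
-(655214192782 + 986201*X(41)) = -986201/(1/(664382 + (2 - 726*41 - 2*41²))) = -986201/(1/(664382 + (2 - 29766 - 2*1681))) = -986201/(1/(664382 + (2 - 29766 - 3362))) = -986201/(1/(664382 - 33126)) = -986201/(1/631256) = -986201/1/631256 = -986201*631256 = -622545298456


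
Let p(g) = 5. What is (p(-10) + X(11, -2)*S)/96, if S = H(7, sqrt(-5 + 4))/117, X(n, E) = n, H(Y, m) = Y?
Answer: 331/5616 ≈ 0.058939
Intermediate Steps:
S = 7/117 ≈ 0.059829
(p(-10) + X(11, -2)*S)/96 = (5 + 11*(7/117))/96 = (5 + 77/117)*(1/96) = (662/117)*(1/96) = 331/5616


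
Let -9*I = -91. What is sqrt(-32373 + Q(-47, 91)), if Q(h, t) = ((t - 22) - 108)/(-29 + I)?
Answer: 9*I*sqrt(11549630)/170 ≈ 179.92*I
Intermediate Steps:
I = 91/9 (I = -1/9*(-91) = 91/9 ≈ 10.111)
Q(h, t) = 117/17 - 9*t/170 (Q(h, t) = ((t - 22) - 108)/(-29 + 91/9) = ((-22 + t) - 108)/(-170/9) = (-130 + t)*(-9/170) = 117/17 - 9*t/170)
sqrt(-32373 + Q(-47, 91)) = sqrt(-32373 + (117/17 - 9/170*91)) = sqrt(-32373 + (117/17 - 819/170)) = sqrt(-32373 + 351/170) = sqrt(-5503059/170) = 9*I*sqrt(11549630)/170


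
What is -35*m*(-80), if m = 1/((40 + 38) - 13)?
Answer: 560/13 ≈ 43.077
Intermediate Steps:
m = 1/65 (m = 1/(78 - 13) = 1/65 ≈ 0.015385)
-35*m*(-80) = -35*1/65*(-80) = -7/13*(-80) = 560/13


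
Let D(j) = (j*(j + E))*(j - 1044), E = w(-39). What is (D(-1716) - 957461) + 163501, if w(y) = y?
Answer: -8312754760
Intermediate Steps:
E = -39
D(j) = j*(-1044 + j)*(-39 + j) (D(j) = (j*(j - 39))*(j - 1044) = (j*(-39 + j))*(-1044 + j) = j*(-1044 + j)*(-39 + j))
(D(-1716) - 957461) + 163501 = (-1716*(40716 + (-1716)² - 1083*(-1716)) - 957461) + 163501 = (-1716*(40716 + 2944656 + 1858428) - 957461) + 163501 = (-1716*4843800 - 957461) + 163501 = (-8311960800 - 957461) + 163501 = -8312918261 + 163501 = -8312754760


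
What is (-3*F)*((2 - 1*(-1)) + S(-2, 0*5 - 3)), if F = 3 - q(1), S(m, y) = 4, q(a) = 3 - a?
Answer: -21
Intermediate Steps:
F = 1 (F = 3 - (3 - 1*1) = 3 - (3 - 1) = 3 - 1*2 = 3 - 2 = 1)
(-3*F)*((2 - 1*(-1)) + S(-2, 0*5 - 3)) = (-3*1)*((2 - 1*(-1)) + 4) = -3*((2 + 1) + 4) = -3*(3 + 4) = -3*7 = -21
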